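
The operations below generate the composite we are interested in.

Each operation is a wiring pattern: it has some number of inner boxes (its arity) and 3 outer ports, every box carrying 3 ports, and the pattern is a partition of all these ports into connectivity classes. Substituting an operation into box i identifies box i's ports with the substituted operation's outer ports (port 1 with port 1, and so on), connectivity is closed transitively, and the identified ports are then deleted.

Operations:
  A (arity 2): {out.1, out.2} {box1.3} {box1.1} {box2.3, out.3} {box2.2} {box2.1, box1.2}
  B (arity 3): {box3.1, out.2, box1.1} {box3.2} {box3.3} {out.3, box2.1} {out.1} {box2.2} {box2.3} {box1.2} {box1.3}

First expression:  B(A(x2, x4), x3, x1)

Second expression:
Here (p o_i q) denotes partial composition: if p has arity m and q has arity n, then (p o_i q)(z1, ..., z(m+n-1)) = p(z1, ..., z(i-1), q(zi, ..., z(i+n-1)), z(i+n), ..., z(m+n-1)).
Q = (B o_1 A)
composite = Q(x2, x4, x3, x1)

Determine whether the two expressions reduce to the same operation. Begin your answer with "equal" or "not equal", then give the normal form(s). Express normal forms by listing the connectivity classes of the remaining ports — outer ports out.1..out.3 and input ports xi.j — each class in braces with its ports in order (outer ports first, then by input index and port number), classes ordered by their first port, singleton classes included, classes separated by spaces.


equal; the common form is {out.1} {out.2, x1.1} {out.3, x3.1} {x1.2} {x1.3} {x2.1} {x2.2, x4.1} {x2.3} {x3.2} {x3.3} {x4.2} {x4.3}

Reducing the first expression gives {out.1} {out.2, x1.1} {out.3, x3.1} {x1.2} {x1.3} {x2.1} {x2.2, x4.1} {x2.3} {x3.2} {x3.3} {x4.2} {x4.3}
Reducing the second expression gives {out.1} {out.2, x1.1} {out.3, x3.1} {x1.2} {x1.3} {x2.1} {x2.2, x4.1} {x2.3} {x3.2} {x3.3} {x4.2} {x4.3}
Both agree, so they are equal.


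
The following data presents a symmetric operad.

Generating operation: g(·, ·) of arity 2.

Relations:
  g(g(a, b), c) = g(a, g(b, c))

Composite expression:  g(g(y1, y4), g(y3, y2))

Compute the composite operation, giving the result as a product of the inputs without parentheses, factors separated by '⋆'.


y1 ⋆ y4 ⋆ y3 ⋆ y2

Under associativity of g, the answer is the y's in reading order.
g(y1, y4) collapses to y1 ⋆ y4
g(y3, y2) collapses to y3 ⋆ y2
g(g(y1, y4), g(y3, y2)) collapses to y1 ⋆ y4 ⋆ y3 ⋆ y2


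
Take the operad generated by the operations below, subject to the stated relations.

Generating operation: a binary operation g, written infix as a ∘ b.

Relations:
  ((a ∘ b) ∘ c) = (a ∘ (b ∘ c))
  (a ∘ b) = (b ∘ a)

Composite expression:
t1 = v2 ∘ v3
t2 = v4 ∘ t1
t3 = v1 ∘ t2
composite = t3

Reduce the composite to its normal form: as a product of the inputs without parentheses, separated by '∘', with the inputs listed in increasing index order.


v1 ∘ v2 ∘ v3 ∘ v4

Both nesting and order wash out for g; what remains is which v's occur.
(v2 ∘ v3) spells out as v2 ∘ v3
(v4 ∘ (v2 ∘ v3)) spells out as v4 ∘ v2 ∘ v3
(v1 ∘ (v4 ∘ (v2 ∘ v3))) spells out as v1 ∘ v4 ∘ v2 ∘ v3
the factors in increasing index order: v1 ∘ v2 ∘ v3 ∘ v4


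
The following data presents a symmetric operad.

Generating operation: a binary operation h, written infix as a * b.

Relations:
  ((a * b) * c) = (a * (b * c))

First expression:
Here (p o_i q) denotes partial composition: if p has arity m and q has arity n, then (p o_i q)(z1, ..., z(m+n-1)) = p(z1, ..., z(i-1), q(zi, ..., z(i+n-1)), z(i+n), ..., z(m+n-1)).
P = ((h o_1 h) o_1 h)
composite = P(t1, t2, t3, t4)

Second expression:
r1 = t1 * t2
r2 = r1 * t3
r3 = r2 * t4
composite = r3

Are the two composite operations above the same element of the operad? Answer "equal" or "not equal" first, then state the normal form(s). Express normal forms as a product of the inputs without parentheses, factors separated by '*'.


equal: each reduces to t1 * t2 * t3 * t4

The first expression reduces to t1 * t2 * t3 * t4
The second expression reduces to t1 * t2 * t3 * t4
The forms coincide; equal.


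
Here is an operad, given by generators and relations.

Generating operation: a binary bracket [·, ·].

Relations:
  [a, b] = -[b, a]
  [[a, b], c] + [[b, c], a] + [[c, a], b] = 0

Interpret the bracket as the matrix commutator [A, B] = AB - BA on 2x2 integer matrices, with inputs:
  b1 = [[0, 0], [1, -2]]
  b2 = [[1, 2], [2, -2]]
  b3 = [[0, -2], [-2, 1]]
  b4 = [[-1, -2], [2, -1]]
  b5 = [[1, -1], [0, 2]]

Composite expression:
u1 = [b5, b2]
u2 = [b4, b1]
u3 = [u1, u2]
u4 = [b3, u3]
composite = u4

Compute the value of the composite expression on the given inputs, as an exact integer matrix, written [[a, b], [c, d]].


[b5, b2] = [[-2, 1], [2, 2]]
[b4, b1] = [[-2, 4], [4, 2]]
[[b5, b2], [b4, b1]] = [[-4, -12], [8, 4]]
[b3, [[b5, b2], [b4, b1]]] = [[-40, -4], [24, 40]]

[[-40, -4], [24, 40]]


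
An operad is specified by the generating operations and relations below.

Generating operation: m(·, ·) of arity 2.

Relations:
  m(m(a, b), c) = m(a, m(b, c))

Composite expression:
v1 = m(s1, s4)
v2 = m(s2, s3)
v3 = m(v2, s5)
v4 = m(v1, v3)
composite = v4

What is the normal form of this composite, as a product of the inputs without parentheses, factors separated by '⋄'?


Key point: m is associative — brackets drop, the s-order remains.
m(s1, s4) reduces to s1 ⋄ s4
m(s2, s3) reduces to s2 ⋄ s3
m(m(s2, s3), s5) reduces to s2 ⋄ s3 ⋄ s5
m(m(s1, s4), m(m(s2, s3), s5)) reduces to s1 ⋄ s4 ⋄ s2 ⋄ s3 ⋄ s5

s1 ⋄ s4 ⋄ s2 ⋄ s3 ⋄ s5


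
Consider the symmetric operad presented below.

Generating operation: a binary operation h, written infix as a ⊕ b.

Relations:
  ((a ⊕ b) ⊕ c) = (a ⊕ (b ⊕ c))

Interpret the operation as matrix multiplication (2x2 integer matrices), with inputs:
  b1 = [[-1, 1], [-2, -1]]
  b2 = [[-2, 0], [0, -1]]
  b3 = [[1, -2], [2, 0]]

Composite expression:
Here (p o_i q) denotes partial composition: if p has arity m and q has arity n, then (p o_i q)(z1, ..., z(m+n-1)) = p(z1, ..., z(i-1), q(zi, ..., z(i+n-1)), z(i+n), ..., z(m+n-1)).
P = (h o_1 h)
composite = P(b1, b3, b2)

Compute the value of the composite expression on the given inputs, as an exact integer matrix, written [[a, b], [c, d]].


[[-2, -2], [8, -4]]

(b1 ⊕ b3) = [[1, 2], [-4, 4]]
((b1 ⊕ b3) ⊕ b2) = [[-2, -2], [8, -4]]


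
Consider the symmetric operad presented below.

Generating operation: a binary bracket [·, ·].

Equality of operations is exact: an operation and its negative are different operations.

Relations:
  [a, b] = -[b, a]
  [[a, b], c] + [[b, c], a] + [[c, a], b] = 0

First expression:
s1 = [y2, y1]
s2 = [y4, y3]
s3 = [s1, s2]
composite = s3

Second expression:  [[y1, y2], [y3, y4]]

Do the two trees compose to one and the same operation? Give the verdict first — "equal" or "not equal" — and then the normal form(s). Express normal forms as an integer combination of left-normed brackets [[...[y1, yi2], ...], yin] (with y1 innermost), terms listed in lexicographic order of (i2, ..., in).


equal: each reduces to [[[y1, y2], y3], y4] - [[[y1, y2], y4], y3]

Normal form of the first expression: [[[y1, y2], y3], y4] - [[[y1, y2], y4], y3]
Normal form of the second expression: [[[y1, y2], y3], y4] - [[[y1, y2], y4], y3]
The normal forms match — equal.


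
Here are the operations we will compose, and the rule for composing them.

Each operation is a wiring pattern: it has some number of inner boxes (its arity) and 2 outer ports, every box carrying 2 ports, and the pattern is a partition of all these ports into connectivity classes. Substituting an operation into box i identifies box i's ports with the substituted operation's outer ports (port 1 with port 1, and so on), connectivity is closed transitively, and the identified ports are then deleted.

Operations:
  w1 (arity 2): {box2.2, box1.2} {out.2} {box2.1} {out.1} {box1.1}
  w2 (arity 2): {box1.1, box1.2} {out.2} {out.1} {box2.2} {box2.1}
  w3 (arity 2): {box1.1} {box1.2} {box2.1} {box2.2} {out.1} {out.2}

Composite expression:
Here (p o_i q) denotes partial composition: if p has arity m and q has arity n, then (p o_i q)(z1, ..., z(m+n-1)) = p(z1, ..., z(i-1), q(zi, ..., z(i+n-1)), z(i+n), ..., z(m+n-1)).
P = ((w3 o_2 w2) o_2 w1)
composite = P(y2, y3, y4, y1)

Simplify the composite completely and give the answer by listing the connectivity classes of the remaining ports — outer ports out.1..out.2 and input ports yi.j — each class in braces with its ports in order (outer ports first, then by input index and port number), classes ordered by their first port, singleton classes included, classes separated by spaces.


{out.1} {out.2} {y1.1} {y1.2} {y2.1} {y2.2} {y3.1} {y3.2, y4.2} {y4.1}

Treat the ports identified at w3 as solder joints: merge, then drop.
after w1, the pattern on (y3, y4) reads {out.1} {out.2} {y3.1} {y3.2, y4.2} {y4.1} (out.j = its outer ports)
after w2, the pattern on (y3, y4, y1) reads {out.1} {out.2} {y1.1} {y1.2} {y3.1} {y3.2, y4.2} {y4.1} (out.j = its outer ports)
after w3, the pattern on (y2, y3, y4, y1) reads {out.1} {out.2} {y1.1} {y1.2} {y2.1} {y2.2} {y3.1} {y3.2, y4.2} {y4.1} (out.j = its outer ports)


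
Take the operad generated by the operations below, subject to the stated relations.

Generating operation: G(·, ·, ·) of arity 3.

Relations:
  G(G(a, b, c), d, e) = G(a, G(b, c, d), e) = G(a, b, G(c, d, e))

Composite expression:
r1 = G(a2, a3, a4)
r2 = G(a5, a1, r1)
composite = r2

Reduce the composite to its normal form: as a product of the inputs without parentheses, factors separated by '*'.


Key point: G is associative — brackets drop, the a-order remains.
G(a2, a3, a4) unparenthesizes to a2 * a3 * a4
G(a5, a1, G(a2, a3, a4)) unparenthesizes to a5 * a1 * a2 * a3 * a4

a5 * a1 * a2 * a3 * a4


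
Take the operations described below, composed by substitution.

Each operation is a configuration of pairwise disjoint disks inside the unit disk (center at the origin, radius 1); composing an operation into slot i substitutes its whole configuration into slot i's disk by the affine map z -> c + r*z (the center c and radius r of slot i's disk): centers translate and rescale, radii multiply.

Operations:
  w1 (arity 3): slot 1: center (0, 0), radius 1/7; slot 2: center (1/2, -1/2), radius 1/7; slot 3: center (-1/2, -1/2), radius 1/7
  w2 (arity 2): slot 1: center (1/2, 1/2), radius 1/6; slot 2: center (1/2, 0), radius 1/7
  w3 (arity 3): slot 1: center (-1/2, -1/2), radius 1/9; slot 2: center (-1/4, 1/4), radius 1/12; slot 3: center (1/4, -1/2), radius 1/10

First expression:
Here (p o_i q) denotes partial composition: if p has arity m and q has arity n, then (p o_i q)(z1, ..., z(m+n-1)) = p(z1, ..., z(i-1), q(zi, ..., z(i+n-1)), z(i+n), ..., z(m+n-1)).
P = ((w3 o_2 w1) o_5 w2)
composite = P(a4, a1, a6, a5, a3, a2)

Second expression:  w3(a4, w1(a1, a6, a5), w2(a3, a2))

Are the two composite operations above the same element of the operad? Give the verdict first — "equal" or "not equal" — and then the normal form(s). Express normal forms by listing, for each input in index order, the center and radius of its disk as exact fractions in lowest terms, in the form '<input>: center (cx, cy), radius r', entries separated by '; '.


Normal form of the first expression: a1: center (-1/4, 1/4), radius 1/84; a2: center (3/10, -1/2), radius 1/70; a3: center (3/10, -9/20), radius 1/60; a4: center (-1/2, -1/2), radius 1/9; a5: center (-7/24, 5/24), radius 1/84; a6: center (-5/24, 5/24), radius 1/84
Normal form of the second expression: a1: center (-1/4, 1/4), radius 1/84; a2: center (3/10, -1/2), radius 1/70; a3: center (3/10, -9/20), radius 1/60; a4: center (-1/2, -1/2), radius 1/9; a5: center (-7/24, 5/24), radius 1/84; a6: center (-5/24, 5/24), radius 1/84
Identical normal forms: equal.

equal — both sides give a1: center (-1/4, 1/4), radius 1/84; a2: center (3/10, -1/2), radius 1/70; a3: center (3/10, -9/20), radius 1/60; a4: center (-1/2, -1/2), radius 1/9; a5: center (-7/24, 5/24), radius 1/84; a6: center (-5/24, 5/24), radius 1/84


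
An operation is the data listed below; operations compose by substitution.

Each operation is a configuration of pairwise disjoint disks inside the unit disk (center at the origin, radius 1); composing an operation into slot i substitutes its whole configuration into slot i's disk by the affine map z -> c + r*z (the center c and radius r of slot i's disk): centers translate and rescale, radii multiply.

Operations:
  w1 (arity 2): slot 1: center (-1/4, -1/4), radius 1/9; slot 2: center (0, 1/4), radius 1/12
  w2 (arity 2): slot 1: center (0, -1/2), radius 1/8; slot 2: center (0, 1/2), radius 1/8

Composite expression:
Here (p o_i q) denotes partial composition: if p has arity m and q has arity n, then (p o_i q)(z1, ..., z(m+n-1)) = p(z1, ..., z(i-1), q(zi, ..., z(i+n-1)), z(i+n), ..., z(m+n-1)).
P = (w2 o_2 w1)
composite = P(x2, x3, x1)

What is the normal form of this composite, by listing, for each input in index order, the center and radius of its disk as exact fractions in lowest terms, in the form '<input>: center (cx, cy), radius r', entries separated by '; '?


x1: center (0, 17/32), radius 1/96; x2: center (0, -1/2), radius 1/8; x3: center (-1/32, 15/32), radius 1/72

Nesting under w2 composes maps z -> c + r*z down each x-path.
input x2: composing its 1 substitution step yields center (0, -1/2), radius 1/8
input x3: composing its 2 substitution steps yields center (-1/32, 15/32), radius 1/72
input x1: composing its 2 substitution steps yields center (0, 17/32), radius 1/96


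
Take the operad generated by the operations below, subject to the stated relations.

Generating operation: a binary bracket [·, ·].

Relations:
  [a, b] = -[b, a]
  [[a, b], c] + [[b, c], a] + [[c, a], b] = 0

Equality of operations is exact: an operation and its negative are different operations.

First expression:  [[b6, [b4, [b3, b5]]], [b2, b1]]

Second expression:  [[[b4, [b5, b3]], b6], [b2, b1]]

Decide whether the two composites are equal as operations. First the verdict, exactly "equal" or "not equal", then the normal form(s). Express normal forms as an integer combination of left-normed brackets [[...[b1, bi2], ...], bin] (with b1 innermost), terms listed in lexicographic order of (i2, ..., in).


equal; both compose to [[[[[b1, b2], b3], b5], b4], b6] - [[[[[b1, b2], b4], b3], b5], b6] + [[[[[b1, b2], b4], b5], b3], b6] - [[[[[b1, b2], b5], b3], b4], b6] - [[[[[b1, b2], b6], b3], b5], b4] + [[[[[b1, b2], b6], b4], b3], b5] - [[[[[b1, b2], b6], b4], b5], b3] + [[[[[b1, b2], b6], b5], b3], b4]

The first composite normalizes to [[[[[b1, b2], b3], b5], b4], b6] - [[[[[b1, b2], b4], b3], b5], b6] + [[[[[b1, b2], b4], b5], b3], b6] - [[[[[b1, b2], b5], b3], b4], b6] - [[[[[b1, b2], b6], b3], b5], b4] + [[[[[b1, b2], b6], b4], b3], b5] - [[[[[b1, b2], b6], b4], b5], b3] + [[[[[b1, b2], b6], b5], b3], b4]
The second composite normalizes to [[[[[b1, b2], b3], b5], b4], b6] - [[[[[b1, b2], b4], b3], b5], b6] + [[[[[b1, b2], b4], b5], b3], b6] - [[[[[b1, b2], b5], b3], b4], b6] - [[[[[b1, b2], b6], b3], b5], b4] + [[[[[b1, b2], b6], b4], b3], b5] - [[[[[b1, b2], b6], b4], b5], b3] + [[[[[b1, b2], b6], b5], b3], b4]
The normal forms match — equal.


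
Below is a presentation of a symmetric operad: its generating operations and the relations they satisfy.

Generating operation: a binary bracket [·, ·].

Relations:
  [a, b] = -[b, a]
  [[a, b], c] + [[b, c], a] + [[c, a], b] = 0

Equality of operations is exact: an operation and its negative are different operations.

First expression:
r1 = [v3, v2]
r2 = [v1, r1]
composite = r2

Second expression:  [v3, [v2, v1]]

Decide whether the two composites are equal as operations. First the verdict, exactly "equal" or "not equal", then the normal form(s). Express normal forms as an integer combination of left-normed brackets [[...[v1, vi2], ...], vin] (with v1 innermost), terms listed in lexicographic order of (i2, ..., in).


In normal form, the first expression is -[[v1, v2], v3] + [[v1, v3], v2]
In normal form, the second expression is [[v1, v2], v3]
The forms do not match — not equal.

not equal — first -[[v1, v2], v3] + [[v1, v3], v2], second [[v1, v2], v3]


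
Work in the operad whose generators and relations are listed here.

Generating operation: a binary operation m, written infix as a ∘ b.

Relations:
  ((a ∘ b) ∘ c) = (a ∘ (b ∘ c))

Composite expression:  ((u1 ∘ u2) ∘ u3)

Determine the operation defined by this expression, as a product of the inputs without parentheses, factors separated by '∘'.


u1 ∘ u2 ∘ u3

Every regrouping of m is equal, so read the u-inputs in written order.
(u1 ∘ u2) linearizes to u1 ∘ u2
((u1 ∘ u2) ∘ u3) linearizes to u1 ∘ u2 ∘ u3


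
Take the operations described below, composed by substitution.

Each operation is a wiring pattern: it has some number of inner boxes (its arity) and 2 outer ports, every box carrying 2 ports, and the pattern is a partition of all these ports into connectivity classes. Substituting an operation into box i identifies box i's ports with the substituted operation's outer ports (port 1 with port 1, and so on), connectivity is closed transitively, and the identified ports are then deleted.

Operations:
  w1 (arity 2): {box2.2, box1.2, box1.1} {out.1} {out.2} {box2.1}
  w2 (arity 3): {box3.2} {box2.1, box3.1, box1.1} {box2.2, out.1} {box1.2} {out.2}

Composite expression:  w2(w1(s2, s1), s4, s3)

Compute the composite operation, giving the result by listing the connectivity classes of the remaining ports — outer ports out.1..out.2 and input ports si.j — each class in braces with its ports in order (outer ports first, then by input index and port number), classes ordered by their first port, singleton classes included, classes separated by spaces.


After gluing at w2, chains via deleted ports link the s-ports.
after w1, the pattern on (s2, s1) reads {out.1} {out.2} {s1.1} {s1.2, s2.1, s2.2} (out.j = its outer ports)
after w2, the pattern on (s2, s1, s4, s3) reads {out.1, s4.2} {out.2} {s1.1} {s1.2, s2.1, s2.2} {s3.1, s4.1} {s3.2} (out.j = its outer ports)

{out.1, s4.2} {out.2} {s1.1} {s1.2, s2.1, s2.2} {s3.1, s4.1} {s3.2}


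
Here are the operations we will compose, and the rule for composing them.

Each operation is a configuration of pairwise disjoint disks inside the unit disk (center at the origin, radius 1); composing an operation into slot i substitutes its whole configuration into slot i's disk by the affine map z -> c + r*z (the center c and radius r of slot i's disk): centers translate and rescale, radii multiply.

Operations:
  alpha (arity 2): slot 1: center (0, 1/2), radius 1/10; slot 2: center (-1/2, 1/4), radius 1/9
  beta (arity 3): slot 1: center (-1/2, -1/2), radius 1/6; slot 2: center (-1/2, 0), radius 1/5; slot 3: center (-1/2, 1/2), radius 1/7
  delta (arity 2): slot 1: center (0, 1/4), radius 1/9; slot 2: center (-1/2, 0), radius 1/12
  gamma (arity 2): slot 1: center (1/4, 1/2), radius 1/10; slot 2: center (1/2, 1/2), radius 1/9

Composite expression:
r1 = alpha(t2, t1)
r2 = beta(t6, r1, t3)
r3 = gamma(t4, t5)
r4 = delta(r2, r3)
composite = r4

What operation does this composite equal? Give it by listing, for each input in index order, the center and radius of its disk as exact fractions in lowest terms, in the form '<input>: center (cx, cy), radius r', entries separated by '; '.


t1: center (-1/15, 23/90), radius 1/405; t2: center (-1/18, 47/180), radius 1/450; t3: center (-1/18, 11/36), radius 1/63; t4: center (-23/48, 1/24), radius 1/120; t5: center (-11/24, 1/24), radius 1/108; t6: center (-1/18, 7/36), radius 1/54

Only the slot chain above each t matters under delta; compose those maps.
input t6: composing its 2 substitution steps yields center (-1/18, 7/36), radius 1/54
input t2: composing its 3 substitution steps yields center (-1/18, 47/180), radius 1/450
input t1: composing its 3 substitution steps yields center (-1/15, 23/90), radius 1/405
input t3: composing its 2 substitution steps yields center (-1/18, 11/36), radius 1/63
input t4: composing its 2 substitution steps yields center (-23/48, 1/24), radius 1/120
input t5: composing its 2 substitution steps yields center (-11/24, 1/24), radius 1/108


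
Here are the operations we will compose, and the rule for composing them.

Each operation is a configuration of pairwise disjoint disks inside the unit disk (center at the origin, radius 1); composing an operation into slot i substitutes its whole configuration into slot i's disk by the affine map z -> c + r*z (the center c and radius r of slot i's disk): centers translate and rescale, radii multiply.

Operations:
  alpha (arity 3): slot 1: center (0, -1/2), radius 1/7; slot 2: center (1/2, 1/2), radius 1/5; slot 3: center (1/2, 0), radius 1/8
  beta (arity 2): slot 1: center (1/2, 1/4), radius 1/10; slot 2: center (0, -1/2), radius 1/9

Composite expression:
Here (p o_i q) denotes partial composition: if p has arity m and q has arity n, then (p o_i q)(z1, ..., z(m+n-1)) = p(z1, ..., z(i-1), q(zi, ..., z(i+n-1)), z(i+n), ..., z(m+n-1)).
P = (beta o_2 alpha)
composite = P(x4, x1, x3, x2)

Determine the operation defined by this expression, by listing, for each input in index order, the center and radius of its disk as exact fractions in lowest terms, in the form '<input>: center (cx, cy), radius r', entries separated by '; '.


x1: center (0, -5/9), radius 1/63; x2: center (1/18, -1/2), radius 1/72; x3: center (1/18, -4/9), radius 1/45; x4: center (1/2, 1/4), radius 1/10


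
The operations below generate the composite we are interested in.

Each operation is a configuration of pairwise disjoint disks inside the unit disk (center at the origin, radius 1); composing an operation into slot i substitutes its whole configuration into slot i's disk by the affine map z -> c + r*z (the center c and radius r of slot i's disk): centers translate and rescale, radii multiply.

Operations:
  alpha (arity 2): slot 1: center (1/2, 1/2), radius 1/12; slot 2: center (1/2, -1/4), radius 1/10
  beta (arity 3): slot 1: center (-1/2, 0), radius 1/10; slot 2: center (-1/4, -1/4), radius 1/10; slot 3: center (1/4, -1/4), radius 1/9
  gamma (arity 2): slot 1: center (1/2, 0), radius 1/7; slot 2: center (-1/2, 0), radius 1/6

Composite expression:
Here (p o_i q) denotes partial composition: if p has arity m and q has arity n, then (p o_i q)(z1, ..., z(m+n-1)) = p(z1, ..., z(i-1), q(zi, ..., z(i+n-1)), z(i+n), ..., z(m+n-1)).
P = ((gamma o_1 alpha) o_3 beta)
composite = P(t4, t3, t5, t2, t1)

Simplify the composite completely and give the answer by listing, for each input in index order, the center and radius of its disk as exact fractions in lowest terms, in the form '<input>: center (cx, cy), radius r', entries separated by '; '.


Below gamma, radii multiply path by path; the t-disk centers shift.
t4 passes through 2 substitutions, ending at center (4/7, 1/14), radius 1/84
t3 passes through 2 substitutions, ending at center (4/7, -1/28), radius 1/70
t5 passes through 2 substitutions, ending at center (-7/12, 0), radius 1/60
t2 passes through 2 substitutions, ending at center (-13/24, -1/24), radius 1/60
t1 passes through 2 substitutions, ending at center (-11/24, -1/24), radius 1/54

t1: center (-11/24, -1/24), radius 1/54; t2: center (-13/24, -1/24), radius 1/60; t3: center (4/7, -1/28), radius 1/70; t4: center (4/7, 1/14), radius 1/84; t5: center (-7/12, 0), radius 1/60


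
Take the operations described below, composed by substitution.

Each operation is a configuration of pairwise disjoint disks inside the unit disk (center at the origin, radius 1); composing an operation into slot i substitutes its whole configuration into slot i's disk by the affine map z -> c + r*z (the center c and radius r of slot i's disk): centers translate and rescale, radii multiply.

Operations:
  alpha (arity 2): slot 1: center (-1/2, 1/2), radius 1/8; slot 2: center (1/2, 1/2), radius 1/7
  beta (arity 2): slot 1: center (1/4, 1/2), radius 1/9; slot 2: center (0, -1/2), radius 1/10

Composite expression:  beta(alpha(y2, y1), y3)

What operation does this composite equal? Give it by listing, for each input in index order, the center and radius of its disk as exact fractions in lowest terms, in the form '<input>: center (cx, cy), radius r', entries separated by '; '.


y1: center (11/36, 5/9), radius 1/63; y2: center (7/36, 5/9), radius 1/72; y3: center (0, -1/2), radius 1/10


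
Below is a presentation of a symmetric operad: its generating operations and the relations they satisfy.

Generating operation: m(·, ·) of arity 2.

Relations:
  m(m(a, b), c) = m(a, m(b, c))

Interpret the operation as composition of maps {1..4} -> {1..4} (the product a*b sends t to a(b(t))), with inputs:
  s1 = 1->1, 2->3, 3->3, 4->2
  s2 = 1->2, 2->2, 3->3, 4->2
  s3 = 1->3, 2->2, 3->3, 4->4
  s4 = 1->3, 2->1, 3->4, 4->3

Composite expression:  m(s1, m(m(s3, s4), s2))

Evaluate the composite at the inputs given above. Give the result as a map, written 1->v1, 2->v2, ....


m(s3, s4) = 1->3, 2->3, 3->4, 4->3
m(m(s3, s4), s2) = 1->3, 2->3, 3->4, 4->3
m(s1, m(m(s3, s4), s2)) = 1->3, 2->3, 3->2, 4->3

1->3, 2->3, 3->2, 4->3


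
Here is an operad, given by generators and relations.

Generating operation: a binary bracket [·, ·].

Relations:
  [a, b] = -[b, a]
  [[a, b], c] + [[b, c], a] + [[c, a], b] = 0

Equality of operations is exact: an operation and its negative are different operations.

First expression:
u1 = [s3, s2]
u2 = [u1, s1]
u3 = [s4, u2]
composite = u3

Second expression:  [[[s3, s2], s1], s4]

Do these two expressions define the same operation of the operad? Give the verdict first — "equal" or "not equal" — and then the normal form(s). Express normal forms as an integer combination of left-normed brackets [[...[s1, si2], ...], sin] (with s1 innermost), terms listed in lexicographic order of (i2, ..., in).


not equal: they reduce to -[[[s1, s2], s3], s4] + [[[s1, s3], s2], s4] and [[[s1, s2], s3], s4] - [[[s1, s3], s2], s4]

The first composite normalizes to -[[[s1, s2], s3], s4] + [[[s1, s3], s2], s4]
The second composite normalizes to [[[s1, s2], s3], s4] - [[[s1, s3], s2], s4]
Distinct normal forms: not equal.


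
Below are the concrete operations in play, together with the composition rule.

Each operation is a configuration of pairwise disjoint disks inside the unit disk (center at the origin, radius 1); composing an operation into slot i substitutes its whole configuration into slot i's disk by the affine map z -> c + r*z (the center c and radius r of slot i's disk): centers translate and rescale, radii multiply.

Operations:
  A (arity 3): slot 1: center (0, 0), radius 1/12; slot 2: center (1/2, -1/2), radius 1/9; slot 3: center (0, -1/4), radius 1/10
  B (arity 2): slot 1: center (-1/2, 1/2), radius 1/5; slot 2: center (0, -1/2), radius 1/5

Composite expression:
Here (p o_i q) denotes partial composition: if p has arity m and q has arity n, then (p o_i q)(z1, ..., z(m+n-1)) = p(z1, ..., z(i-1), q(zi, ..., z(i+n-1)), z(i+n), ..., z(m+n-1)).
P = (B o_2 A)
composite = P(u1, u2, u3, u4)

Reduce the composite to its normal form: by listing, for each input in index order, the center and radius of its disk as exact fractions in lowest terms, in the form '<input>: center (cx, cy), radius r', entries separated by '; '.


u1: center (-1/2, 1/2), radius 1/5; u2: center (0, -1/2), radius 1/60; u3: center (1/10, -3/5), radius 1/45; u4: center (0, -11/20), radius 1/50

Below B, radii multiply path by path; the u-disk centers shift.
for u1, the 1-step affine chain lands on center (-1/2, 1/2), radius 1/5
for u2, the 2-step affine chain lands on center (0, -1/2), radius 1/60
for u3, the 2-step affine chain lands on center (1/10, -3/5), radius 1/45
for u4, the 2-step affine chain lands on center (0, -11/20), radius 1/50


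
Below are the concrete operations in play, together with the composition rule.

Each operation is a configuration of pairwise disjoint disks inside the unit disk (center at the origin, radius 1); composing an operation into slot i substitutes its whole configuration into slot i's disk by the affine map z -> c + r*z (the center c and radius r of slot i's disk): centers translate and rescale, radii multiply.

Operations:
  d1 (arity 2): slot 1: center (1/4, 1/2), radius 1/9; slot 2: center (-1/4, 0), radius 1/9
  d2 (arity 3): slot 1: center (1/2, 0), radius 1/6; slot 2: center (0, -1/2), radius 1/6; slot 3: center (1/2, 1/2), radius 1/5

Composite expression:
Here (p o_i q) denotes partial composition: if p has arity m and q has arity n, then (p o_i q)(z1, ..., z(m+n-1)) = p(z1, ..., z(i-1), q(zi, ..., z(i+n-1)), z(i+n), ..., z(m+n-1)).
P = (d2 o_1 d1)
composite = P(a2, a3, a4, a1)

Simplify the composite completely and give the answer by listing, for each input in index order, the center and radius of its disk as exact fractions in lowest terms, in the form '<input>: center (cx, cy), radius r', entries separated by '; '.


a1: center (1/2, 1/2), radius 1/5; a2: center (13/24, 1/12), radius 1/54; a3: center (11/24, 0), radius 1/54; a4: center (0, -1/2), radius 1/6


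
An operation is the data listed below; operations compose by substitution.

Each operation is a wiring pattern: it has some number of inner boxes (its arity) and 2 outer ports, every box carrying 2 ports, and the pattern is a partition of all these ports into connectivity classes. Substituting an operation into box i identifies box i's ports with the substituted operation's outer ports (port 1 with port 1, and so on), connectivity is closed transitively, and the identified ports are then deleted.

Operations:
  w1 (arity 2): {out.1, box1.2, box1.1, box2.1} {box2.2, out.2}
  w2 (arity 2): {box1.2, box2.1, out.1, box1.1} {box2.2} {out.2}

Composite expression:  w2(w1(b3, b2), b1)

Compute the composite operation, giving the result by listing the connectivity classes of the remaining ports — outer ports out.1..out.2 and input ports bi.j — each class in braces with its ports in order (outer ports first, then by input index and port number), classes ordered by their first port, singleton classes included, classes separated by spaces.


{out.1, b1.1, b2.1, b2.2, b3.1, b3.2} {out.2} {b1.2}

Connectivity passes through glued w2-boundaries; trace each wire chain.
composing w1 on (b3, b2), with out.j its own outer ports: {out.1, b2.1, b3.1, b3.2} {out.2, b2.2}
composing w2 on (b3, b2, b1), with out.j its own outer ports: {out.1, b1.1, b2.1, b2.2, b3.1, b3.2} {out.2} {b1.2}


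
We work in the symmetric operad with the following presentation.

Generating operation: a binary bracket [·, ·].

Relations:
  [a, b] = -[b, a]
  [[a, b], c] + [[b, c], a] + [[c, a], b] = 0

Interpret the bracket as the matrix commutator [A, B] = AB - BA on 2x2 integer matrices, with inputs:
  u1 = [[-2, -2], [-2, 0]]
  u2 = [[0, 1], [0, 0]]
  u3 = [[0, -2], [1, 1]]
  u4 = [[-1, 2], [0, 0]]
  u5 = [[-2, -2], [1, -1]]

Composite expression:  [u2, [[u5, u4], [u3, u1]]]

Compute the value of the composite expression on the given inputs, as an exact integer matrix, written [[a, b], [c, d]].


[u5, u4] = [[-2, -4], [-1, 2]]
[u3, u1] = [[6, -2], [-4, -6]]
[[u5, u4], [u3, u1]] = [[14, 56], [-28, -14]]
[u2, [[u5, u4], [u3, u1]]] = [[-28, -28], [0, 28]]

[[-28, -28], [0, 28]]


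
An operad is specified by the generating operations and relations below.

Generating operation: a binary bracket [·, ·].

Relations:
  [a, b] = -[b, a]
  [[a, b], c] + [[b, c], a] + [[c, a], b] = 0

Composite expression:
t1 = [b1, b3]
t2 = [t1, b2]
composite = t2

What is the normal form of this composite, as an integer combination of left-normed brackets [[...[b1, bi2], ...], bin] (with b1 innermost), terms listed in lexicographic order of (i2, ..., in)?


Expand each bracket as ab - ba; the b1-initial words give the coefficients.
Composite bracket: [[b1, b3], b2]
Applying ab - ba throughout gives 4 signed words (2^2 = 4).
The b1-initial words carry the normal form:
  sign of b1b3b2 is +1, so it contributes +[[b1, b3], b2]

[[b1, b3], b2]


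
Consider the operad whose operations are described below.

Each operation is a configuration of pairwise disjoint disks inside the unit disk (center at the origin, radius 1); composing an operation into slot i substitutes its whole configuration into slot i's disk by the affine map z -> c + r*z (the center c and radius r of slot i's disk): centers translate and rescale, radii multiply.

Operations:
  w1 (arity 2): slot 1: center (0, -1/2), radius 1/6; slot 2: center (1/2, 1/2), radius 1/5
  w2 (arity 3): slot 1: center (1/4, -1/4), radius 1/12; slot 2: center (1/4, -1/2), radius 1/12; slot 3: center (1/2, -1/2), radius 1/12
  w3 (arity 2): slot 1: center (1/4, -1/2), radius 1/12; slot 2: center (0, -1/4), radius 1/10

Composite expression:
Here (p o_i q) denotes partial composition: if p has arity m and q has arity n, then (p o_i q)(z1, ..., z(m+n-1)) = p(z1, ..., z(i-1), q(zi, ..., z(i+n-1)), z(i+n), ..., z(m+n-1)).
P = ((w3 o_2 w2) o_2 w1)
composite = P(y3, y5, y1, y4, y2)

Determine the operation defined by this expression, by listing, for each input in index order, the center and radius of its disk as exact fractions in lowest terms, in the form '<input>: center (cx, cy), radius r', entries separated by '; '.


y1: center (7/240, -13/48), radius 1/600; y2: center (1/20, -3/10), radius 1/120; y3: center (1/4, -1/2), radius 1/12; y4: center (1/40, -3/10), radius 1/120; y5: center (1/40, -67/240), radius 1/720

Nesting under w3 composes maps z -> c + r*z down each y-path.
for y3, the 1-step affine chain lands on center (1/4, -1/2), radius 1/12
for y5, the 3-step affine chain lands on center (1/40, -67/240), radius 1/720
for y1, the 3-step affine chain lands on center (7/240, -13/48), radius 1/600
for y4, the 2-step affine chain lands on center (1/40, -3/10), radius 1/120
for y2, the 2-step affine chain lands on center (1/20, -3/10), radius 1/120


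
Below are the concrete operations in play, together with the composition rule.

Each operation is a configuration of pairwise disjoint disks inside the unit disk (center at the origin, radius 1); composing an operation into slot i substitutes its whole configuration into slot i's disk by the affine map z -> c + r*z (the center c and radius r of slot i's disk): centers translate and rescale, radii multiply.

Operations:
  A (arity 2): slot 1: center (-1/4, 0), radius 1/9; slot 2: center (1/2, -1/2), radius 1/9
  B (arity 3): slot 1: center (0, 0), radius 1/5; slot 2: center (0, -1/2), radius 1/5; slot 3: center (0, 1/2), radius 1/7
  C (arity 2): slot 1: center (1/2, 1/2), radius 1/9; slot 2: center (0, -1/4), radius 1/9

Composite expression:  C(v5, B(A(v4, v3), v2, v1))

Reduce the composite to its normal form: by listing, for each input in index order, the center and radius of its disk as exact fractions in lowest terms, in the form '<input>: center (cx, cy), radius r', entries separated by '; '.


Affine substitution under C: radii multiply and v-centers shift.
tracing v5 down its 1-map path: center (1/2, 1/2), radius 1/9
tracing v4 down its 3-map path: center (-1/180, -1/4), radius 1/405
tracing v3 down its 3-map path: center (1/90, -47/180), radius 1/405
tracing v2 down its 2-map path: center (0, -11/36), radius 1/45
tracing v1 down its 2-map path: center (0, -7/36), radius 1/63

v1: center (0, -7/36), radius 1/63; v2: center (0, -11/36), radius 1/45; v3: center (1/90, -47/180), radius 1/405; v4: center (-1/180, -1/4), radius 1/405; v5: center (1/2, 1/2), radius 1/9


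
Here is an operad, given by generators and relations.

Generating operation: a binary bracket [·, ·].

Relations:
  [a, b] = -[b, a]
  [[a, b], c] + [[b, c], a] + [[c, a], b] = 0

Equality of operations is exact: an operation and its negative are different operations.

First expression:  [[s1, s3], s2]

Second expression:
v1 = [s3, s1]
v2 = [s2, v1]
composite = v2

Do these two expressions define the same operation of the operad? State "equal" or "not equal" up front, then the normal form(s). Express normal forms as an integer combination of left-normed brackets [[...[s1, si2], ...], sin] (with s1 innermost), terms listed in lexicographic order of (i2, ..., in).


equal: each reduces to [[s1, s3], s2]


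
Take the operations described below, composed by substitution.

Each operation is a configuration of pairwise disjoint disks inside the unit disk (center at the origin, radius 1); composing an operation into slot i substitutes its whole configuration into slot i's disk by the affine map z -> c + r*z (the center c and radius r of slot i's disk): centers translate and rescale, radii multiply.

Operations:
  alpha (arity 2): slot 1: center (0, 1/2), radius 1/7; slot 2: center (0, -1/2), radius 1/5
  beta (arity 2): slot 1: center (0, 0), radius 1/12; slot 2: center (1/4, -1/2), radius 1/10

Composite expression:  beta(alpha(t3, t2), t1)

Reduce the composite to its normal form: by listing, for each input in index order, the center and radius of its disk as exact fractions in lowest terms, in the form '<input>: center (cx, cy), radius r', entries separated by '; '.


t1: center (1/4, -1/2), radius 1/10; t2: center (0, -1/24), radius 1/60; t3: center (0, 1/24), radius 1/84


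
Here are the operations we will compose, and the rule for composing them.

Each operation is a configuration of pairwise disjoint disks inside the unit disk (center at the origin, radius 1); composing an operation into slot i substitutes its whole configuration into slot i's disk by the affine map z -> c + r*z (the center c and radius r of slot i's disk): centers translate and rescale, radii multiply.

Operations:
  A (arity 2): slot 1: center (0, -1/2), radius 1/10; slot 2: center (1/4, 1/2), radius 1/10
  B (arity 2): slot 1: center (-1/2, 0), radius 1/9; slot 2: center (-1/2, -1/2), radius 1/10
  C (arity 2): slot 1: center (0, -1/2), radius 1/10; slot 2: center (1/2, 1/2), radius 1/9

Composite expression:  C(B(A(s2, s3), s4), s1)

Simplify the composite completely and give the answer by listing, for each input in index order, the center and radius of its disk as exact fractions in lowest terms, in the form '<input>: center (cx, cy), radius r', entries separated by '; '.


s1: center (1/2, 1/2), radius 1/9; s2: center (-1/20, -91/180), radius 1/900; s3: center (-17/360, -89/180), radius 1/900; s4: center (-1/20, -11/20), radius 1/100


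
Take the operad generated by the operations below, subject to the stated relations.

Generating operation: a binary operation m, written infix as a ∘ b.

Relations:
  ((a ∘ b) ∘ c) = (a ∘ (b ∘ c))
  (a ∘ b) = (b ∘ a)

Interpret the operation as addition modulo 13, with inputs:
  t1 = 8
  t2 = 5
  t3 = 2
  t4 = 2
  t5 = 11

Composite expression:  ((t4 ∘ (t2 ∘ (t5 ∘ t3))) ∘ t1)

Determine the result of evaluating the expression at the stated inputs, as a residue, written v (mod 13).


2 (mod 13)

(t5 ∘ t3) = 0
(t2 ∘ (t5 ∘ t3)) = 5
(t4 ∘ (t2 ∘ (t5 ∘ t3))) = 7
((t4 ∘ (t2 ∘ (t5 ∘ t3))) ∘ t1) = 2


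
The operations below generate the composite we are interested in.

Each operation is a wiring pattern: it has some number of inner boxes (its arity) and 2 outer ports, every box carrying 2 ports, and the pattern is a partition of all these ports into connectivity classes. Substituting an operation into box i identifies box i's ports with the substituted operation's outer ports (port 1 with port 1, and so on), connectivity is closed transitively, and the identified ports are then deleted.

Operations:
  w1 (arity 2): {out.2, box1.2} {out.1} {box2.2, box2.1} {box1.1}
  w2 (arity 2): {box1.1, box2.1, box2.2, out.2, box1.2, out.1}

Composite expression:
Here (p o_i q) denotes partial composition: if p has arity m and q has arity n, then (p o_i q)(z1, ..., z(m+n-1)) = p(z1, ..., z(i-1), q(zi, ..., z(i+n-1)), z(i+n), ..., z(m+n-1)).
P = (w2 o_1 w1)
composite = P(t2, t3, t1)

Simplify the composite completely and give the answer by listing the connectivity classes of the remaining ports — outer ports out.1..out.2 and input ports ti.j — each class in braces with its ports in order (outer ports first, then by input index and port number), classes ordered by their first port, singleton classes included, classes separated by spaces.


Connectivity passes through glued w2-boundaries; trace each wire chain.
composing w1 on (t2, t3), with out.j its own outer ports: {out.1} {out.2, t2.2} {t2.1} {t3.1, t3.2}
composing w2 on (t2, t3, t1), with out.j its own outer ports: {out.1, out.2, t1.1, t1.2, t2.2} {t2.1} {t3.1, t3.2}

{out.1, out.2, t1.1, t1.2, t2.2} {t2.1} {t3.1, t3.2}
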